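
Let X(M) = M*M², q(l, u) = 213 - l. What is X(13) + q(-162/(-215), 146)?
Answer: 517988/215 ≈ 2409.2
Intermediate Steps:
X(M) = M³
X(13) + q(-162/(-215), 146) = 13³ + (213 - (-162)/(-215)) = 2197 + (213 - (-162)*(-1)/215) = 2197 + (213 - 1*162/215) = 2197 + (213 - 162/215) = 2197 + 45633/215 = 517988/215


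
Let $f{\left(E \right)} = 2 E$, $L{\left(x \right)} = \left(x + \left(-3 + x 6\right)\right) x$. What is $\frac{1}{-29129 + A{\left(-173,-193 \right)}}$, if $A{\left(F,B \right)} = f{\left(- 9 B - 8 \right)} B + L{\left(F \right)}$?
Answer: $- \frac{1}{486501} \approx -2.0555 \cdot 10^{-6}$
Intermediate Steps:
$L{\left(x \right)} = x \left(-3 + 7 x\right)$ ($L{\left(x \right)} = \left(x + \left(-3 + 6 x\right)\right) x = \left(-3 + 7 x\right) x = x \left(-3 + 7 x\right)$)
$A{\left(F,B \right)} = B \left(-16 - 18 B\right) + F \left(-3 + 7 F\right)$ ($A{\left(F,B \right)} = 2 \left(- 9 B - 8\right) B + F \left(-3 + 7 F\right) = 2 \left(-8 - 9 B\right) B + F \left(-3 + 7 F\right) = \left(-16 - 18 B\right) B + F \left(-3 + 7 F\right) = B \left(-16 - 18 B\right) + F \left(-3 + 7 F\right)$)
$\frac{1}{-29129 + A{\left(-173,-193 \right)}} = \frac{1}{-29129 - \left(- 386 \left(8 + 9 \left(-193\right)\right) + 173 \left(-3 + 7 \left(-173\right)\right)\right)} = \frac{1}{-29129 - \left(- 386 \left(8 - 1737\right) + 173 \left(-3 - 1211\right)\right)} = \frac{1}{-29129 - \left(-210022 - -667394\right)} = \frac{1}{-29129 + \left(210022 - 667394\right)} = \frac{1}{-29129 - 457372} = \frac{1}{-486501} = - \frac{1}{486501}$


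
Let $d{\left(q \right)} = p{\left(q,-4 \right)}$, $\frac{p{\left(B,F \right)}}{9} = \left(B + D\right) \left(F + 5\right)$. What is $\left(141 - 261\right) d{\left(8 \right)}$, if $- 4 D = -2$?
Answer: $-9180$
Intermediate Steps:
$D = \frac{1}{2}$ ($D = \left(- \frac{1}{4}\right) \left(-2\right) = \frac{1}{2} \approx 0.5$)
$p{\left(B,F \right)} = 9 \left(\frac{1}{2} + B\right) \left(5 + F\right)$ ($p{\left(B,F \right)} = 9 \left(B + \frac{1}{2}\right) \left(F + 5\right) = 9 \left(\frac{1}{2} + B\right) \left(5 + F\right)$)
$d{\left(q \right)} = \frac{9}{2} + 9 q$ ($d{\left(q \right)} = \frac{45}{2} + 45 q + \frac{9}{2} \left(-4\right) + 9 q \left(-4\right) = \frac{45}{2} + 45 q - 18 - 36 q = \frac{9}{2} + 9 q$)
$\left(141 - 261\right) d{\left(8 \right)} = \left(141 - 261\right) \left(\frac{9}{2} + 9 \cdot 8\right) = - 120 \left(\frac{9}{2} + 72\right) = \left(-120\right) \frac{153}{2} = -9180$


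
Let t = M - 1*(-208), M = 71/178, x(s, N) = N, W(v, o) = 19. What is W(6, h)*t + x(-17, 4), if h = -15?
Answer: 705517/178 ≈ 3963.6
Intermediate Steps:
M = 71/178 (M = 71*(1/178) = 71/178 ≈ 0.39888)
t = 37095/178 (t = 71/178 - 1*(-208) = 71/178 + 208 = 37095/178 ≈ 208.40)
W(6, h)*t + x(-17, 4) = 19*(37095/178) + 4 = 704805/178 + 4 = 705517/178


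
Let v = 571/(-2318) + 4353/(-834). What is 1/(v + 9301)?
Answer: 161101/1497519862 ≈ 0.00010758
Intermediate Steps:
v = -880539/161101 (v = 571*(-1/2318) + 4353*(-1/834) = -571/2318 - 1451/278 = -880539/161101 ≈ -5.4658)
1/(v + 9301) = 1/(-880539/161101 + 9301) = 1/(1497519862/161101) = 161101/1497519862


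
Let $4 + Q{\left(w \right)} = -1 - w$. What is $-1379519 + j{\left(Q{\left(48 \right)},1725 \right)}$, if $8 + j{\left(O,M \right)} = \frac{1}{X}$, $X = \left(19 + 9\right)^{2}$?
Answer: $- \frac{1081549167}{784} \approx -1.3795 \cdot 10^{6}$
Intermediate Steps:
$X = 784$ ($X = 28^{2} = 784$)
$Q{\left(w \right)} = -5 - w$ ($Q{\left(w \right)} = -4 - \left(1 + w\right) = -5 - w$)
$j{\left(O,M \right)} = - \frac{6271}{784}$ ($j{\left(O,M \right)} = -8 + \frac{1}{784} = - \frac{6271}{784}$)
$-1379519 + j{\left(Q{\left(48 \right)},1725 \right)} = -1379519 - \frac{6271}{784} = - \frac{1081549167}{784}$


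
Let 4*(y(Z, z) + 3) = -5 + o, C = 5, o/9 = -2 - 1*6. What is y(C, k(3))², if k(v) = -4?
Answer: 7921/16 ≈ 495.06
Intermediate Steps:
o = -72 (o = 9*(-2 - 1*6) = 9*(-2 - 6) = 9*(-8) = -72)
y(Z, z) = -89/4 (y(Z, z) = -3 + (-5 - 72)/4 = -3 + (¼)*(-77) = -3 - 77/4 = -89/4)
y(C, k(3))² = (-89/4)² = 7921/16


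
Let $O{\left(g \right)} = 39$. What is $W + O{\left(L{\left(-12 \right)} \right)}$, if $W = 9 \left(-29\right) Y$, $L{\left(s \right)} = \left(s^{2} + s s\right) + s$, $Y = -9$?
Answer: $2388$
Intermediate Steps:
$L{\left(s \right)} = s + 2 s^{2}$ ($L{\left(s \right)} = \left(s^{2} + s^{2}\right) + s = 2 s^{2} + s = s + 2 s^{2}$)
$W = 2349$ ($W = 9 \left(-29\right) \left(-9\right) = \left(-261\right) \left(-9\right) = 2349$)
$W + O{\left(L{\left(-12 \right)} \right)} = 2349 + 39 = 2388$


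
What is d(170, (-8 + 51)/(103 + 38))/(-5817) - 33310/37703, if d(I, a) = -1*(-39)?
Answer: -65078229/73106117 ≈ -0.89019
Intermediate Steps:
d(I, a) = 39
d(170, (-8 + 51)/(103 + 38))/(-5817) - 33310/37703 = 39/(-5817) - 33310/37703 = 39*(-1/5817) - 33310*1/37703 = -13/1939 - 33310/37703 = -65078229/73106117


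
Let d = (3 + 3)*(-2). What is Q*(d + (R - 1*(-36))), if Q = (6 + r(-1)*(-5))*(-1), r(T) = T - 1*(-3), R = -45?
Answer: -84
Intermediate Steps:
d = -12 (d = 6*(-2) = -12)
r(T) = 3 + T (r(T) = T + 3 = 3 + T)
Q = 4 (Q = (6 + (3 - 1)*(-5))*(-1) = (6 + 2*(-5))*(-1) = (6 - 10)*(-1) = -4*(-1) = 4)
Q*(d + (R - 1*(-36))) = 4*(-12 + (-45 - 1*(-36))) = 4*(-12 + (-45 + 36)) = 4*(-12 - 9) = 4*(-21) = -84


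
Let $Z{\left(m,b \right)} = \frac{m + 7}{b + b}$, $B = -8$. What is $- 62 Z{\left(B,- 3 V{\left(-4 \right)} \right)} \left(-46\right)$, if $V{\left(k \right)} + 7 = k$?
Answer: $- \frac{1426}{33} \approx -43.212$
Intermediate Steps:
$V{\left(k \right)} = -7 + k$
$Z{\left(m,b \right)} = \frac{7 + m}{2 b}$
$- 62 Z{\left(B,- 3 V{\left(-4 \right)} \right)} \left(-46\right) = - 62 \frac{7 - 8}{2 \left(- 3 \left(-7 - 4\right)\right)} \left(-46\right) = - 62 \cdot \frac{1}{2} \frac{1}{\left(-3\right) \left(-11\right)} \left(-1\right) \left(-46\right) = - 62 \cdot \frac{1}{2} \cdot \frac{1}{33} \left(-1\right) \left(-46\right) = \left(-62\right) \left(- \frac{1}{66}\right) \left(-46\right) = \frac{31}{33} \left(-46\right) = - \frac{1426}{33}$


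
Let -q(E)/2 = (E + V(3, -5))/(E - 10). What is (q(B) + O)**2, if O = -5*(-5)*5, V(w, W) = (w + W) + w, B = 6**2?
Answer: 2521744/169 ≈ 14922.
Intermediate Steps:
B = 36
V(w, W) = W + 2*w (V(w, W) = (W + w) + w = W + 2*w)
O = 125 (O = 25*5 = 125)
q(E) = -2*(1 + E)/(-10 + E) (q(E) = -2*(E + (-5 + 2*3))/(E - 10) = -2*(E + (-5 + 6))/(-10 + E) = -2*(E + 1)/(-10 + E) = -2*(1 + E)/(-10 + E))
(q(B) + O)**2 = (2*(-1 - 1*36)/(-10 + 36) + 125)**2 = (2*(-1 - 36)/26 + 125)**2 = (2*(1/26)*(-37) + 125)**2 = (-37/13 + 125)**2 = (1588/13)**2 = 2521744/169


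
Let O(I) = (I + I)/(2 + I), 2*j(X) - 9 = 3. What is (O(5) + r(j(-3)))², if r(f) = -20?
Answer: 16900/49 ≈ 344.90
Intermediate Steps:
j(X) = 6 (j(X) = 9/2 + (½)*3 = 9/2 + 3/2 = 6)
O(I) = 2*I/(2 + I) (O(I) = (2*I)/(2 + I) = 2*I/(2 + I))
(O(5) + r(j(-3)))² = (2*5/(2 + 5) - 20)² = (2*5/7 - 20)² = (2*5*(⅐) - 20)² = (10/7 - 20)² = (-130/7)² = 16900/49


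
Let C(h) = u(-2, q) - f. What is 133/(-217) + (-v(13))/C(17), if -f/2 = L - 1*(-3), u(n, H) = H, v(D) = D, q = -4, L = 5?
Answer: -631/372 ≈ -1.6962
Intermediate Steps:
f = -16 (f = -2*(5 - 1*(-3)) = -2*(5 + 3) = -2*8 = -16)
C(h) = 12 (C(h) = -4 - 1*(-16) = -4 + 16 = 12)
133/(-217) + (-v(13))/C(17) = 133/(-217) - 1*13/12 = 133*(-1/217) - 13*1/12 = -19/31 - 13/12 = -631/372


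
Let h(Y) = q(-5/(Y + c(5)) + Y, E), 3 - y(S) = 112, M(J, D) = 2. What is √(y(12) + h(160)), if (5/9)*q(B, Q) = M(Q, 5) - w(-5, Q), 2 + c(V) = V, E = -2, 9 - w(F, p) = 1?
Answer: I*√2995/5 ≈ 10.945*I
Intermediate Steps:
w(F, p) = 8 (w(F, p) = 9 - 1*1 = 9 - 1 = 8)
y(S) = -109 (y(S) = 3 - 1*112 = 3 - 112 = -109)
c(V) = -2 + V
q(B, Q) = -54/5 (q(B, Q) = 9*(2 - 1*8)/5 = 9*(2 - 8)/5 = (9/5)*(-6) = -54/5)
h(Y) = -54/5
√(y(12) + h(160)) = √(-109 - 54/5) = √(-599/5) = I*√2995/5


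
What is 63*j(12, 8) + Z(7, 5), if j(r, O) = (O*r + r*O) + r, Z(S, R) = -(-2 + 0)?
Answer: 12854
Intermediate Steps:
Z(S, R) = 2 (Z(S, R) = -1*(-2) = 2)
j(r, O) = r + 2*O*r (j(r, O) = (O*r + O*r) + r = 2*O*r + r = r + 2*O*r)
63*j(12, 8) + Z(7, 5) = 63*(12*(1 + 2*8)) + 2 = 63*(12*(1 + 16)) + 2 = 63*(12*17) + 2 = 63*204 + 2 = 12852 + 2 = 12854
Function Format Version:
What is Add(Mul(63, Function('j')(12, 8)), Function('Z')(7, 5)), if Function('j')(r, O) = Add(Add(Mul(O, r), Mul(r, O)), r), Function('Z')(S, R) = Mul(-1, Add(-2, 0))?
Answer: 12854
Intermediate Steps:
Function('Z')(S, R) = 2 (Function('Z')(S, R) = Mul(-1, -2) = 2)
Function('j')(r, O) = Add(r, Mul(2, O, r)) (Function('j')(r, O) = Add(Add(Mul(O, r), Mul(O, r)), r) = Add(Mul(2, O, r), r) = Add(r, Mul(2, O, r)))
Add(Mul(63, Function('j')(12, 8)), Function('Z')(7, 5)) = Add(Mul(63, Mul(12, Add(1, Mul(2, 8)))), 2) = Add(Mul(63, Mul(12, Add(1, 16))), 2) = Add(Mul(63, Mul(12, 17)), 2) = Add(Mul(63, 204), 2) = Add(12852, 2) = 12854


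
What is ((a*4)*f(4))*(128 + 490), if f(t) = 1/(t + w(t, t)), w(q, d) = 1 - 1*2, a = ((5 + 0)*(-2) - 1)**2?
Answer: 99704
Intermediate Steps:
a = 121 (a = (5*(-2) - 1)**2 = (-10 - 1)**2 = (-11)**2 = 121)
w(q, d) = -1 (w(q, d) = 1 - 2 = -1)
f(t) = 1/(-1 + t) (f(t) = 1/(t - 1) = 1/(-1 + t))
((a*4)*f(4))*(128 + 490) = ((121*4)/(-1 + 4))*(128 + 490) = (484/3)*618 = 99704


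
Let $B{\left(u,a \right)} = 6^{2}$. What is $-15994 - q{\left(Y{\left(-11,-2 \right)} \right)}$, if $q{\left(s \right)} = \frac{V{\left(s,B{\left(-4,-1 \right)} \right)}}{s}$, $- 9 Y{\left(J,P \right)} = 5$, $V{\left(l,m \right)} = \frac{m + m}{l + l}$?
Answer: $- \frac{402766}{25} \approx -16111.0$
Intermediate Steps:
$B{\left(u,a \right)} = 36$
$V{\left(l,m \right)} = \frac{m}{l}$ ($V{\left(l,m \right)} = \frac{2 m}{2 l} = 2 m \frac{1}{2 l} = \frac{m}{l}$)
$Y{\left(J,P \right)} = - \frac{5}{9}$ ($Y{\left(J,P \right)} = \left(- \frac{1}{9}\right) 5 = - \frac{5}{9}$)
$q{\left(s \right)} = \frac{36}{s^{2}}$ ($q{\left(s \right)} = \frac{36 \frac{1}{s}}{s} = \frac{36}{s^{2}}$)
$-15994 - q{\left(Y{\left(-11,-2 \right)} \right)} = -15994 - \frac{36}{\frac{25}{81}} = -15994 - 36 \cdot \frac{81}{25} = -15994 - \frac{2916}{25} = - \frac{402766}{25}$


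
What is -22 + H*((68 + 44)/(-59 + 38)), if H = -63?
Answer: 314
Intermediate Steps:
-22 + H*((68 + 44)/(-59 + 38)) = -22 - 63*(68 + 44)/(-59 + 38) = -22 - 7056/(-21) = -22 - 7056*(-1)/21 = -22 - 63*(-16/3) = -22 + 336 = 314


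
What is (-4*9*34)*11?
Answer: -13464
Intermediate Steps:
(-4*9*34)*11 = -36*34*11 = -1224*11 = -13464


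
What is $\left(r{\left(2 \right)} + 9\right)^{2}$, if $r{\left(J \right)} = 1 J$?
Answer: $121$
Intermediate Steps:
$r{\left(J \right)} = J$
$\left(r{\left(2 \right)} + 9\right)^{2} = \left(2 + 9\right)^{2} = 11^{2} = 121$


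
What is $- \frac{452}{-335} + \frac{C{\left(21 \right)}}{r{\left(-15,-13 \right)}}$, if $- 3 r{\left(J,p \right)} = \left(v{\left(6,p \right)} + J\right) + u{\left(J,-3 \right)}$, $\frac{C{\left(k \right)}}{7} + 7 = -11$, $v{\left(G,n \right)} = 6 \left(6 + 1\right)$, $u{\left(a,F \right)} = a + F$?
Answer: $\frac{14522}{335} \approx 43.349$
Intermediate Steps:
$u{\left(a,F \right)} = F + a$
$v{\left(G,n \right)} = 42$ ($v{\left(G,n \right)} = 6 \cdot 7 = 42$)
$C{\left(k \right)} = -126$ ($C{\left(k \right)} = -49 + 7 \left(-11\right) = -49 - 77 = -126$)
$r{\left(J,p \right)} = -13 - \frac{2 J}{3}$ ($r{\left(J,p \right)} = - \frac{\left(42 + J\right) + \left(-3 + J\right)}{3} = - \frac{39 + 2 J}{3} = -13 - \frac{2 J}{3}$)
$- \frac{452}{-335} + \frac{C{\left(21 \right)}}{r{\left(-15,-13 \right)}} = - \frac{452}{-335} - \frac{126}{-13 - -10} = \left(-452\right) \left(- \frac{1}{335}\right) - \frac{126}{-13 + 10} = \frac{452}{335} - \frac{126}{-3} = \frac{452}{335} - -42 = \frac{452}{335} + 42 = \frac{14522}{335}$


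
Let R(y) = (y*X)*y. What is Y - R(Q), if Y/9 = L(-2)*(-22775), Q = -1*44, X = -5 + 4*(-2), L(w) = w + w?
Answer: 845068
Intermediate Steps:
L(w) = 2*w
X = -13 (X = -5 - 8 = -13)
Q = -44
R(y) = -13*y**2 (R(y) = (y*(-13))*y = (-13*y)*y = -13*y**2)
Y = 819900 (Y = 9*((2*(-2))*(-22775)) = 9*(-4*(-22775)) = 9*91100 = 819900)
Y - R(Q) = 819900 - (-13)*(-44)**2 = 819900 - (-13)*1936 = 819900 - 1*(-25168) = 819900 + 25168 = 845068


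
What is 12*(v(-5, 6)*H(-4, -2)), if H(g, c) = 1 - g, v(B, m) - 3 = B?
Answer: -120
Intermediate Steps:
v(B, m) = 3 + B
12*(v(-5, 6)*H(-4, -2)) = 12*((3 - 5)*(1 - 1*(-4))) = 12*(-2*(1 + 4)) = 12*(-2*5) = 12*(-10) = -120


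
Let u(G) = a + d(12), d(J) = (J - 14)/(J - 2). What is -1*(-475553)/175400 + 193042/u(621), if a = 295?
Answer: 84999399561/129269800 ≈ 657.54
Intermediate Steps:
d(J) = (-14 + J)/(-2 + J)
u(G) = 1474/5 (u(G) = 295 + (-14 + 12)/(-2 + 12) = 295 - 2/10 = 295 + (1/10)*(-2) = 295 - 1/5 = 1474/5)
-1*(-475553)/175400 + 193042/u(621) = -1*(-475553)/175400 + 193042/(1474/5) = 475553*(1/175400) + 193042*(5/1474) = 475553/175400 + 482605/737 = 84999399561/129269800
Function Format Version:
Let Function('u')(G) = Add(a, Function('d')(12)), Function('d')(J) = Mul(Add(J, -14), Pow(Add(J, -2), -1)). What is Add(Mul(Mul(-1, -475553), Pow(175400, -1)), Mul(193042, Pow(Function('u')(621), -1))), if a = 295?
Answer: Rational(84999399561, 129269800) ≈ 657.54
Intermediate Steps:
Function('d')(J) = Mul(Pow(Add(-2, J), -1), Add(-14, J)) (Function('d')(J) = Mul(Add(-14, J), Pow(Add(-2, J), -1)) = Mul(Pow(Add(-2, J), -1), Add(-14, J)))
Function('u')(G) = Rational(1474, 5) (Function('u')(G) = Add(295, Mul(Pow(Add(-2, 12), -1), Add(-14, 12))) = Add(295, Mul(Pow(10, -1), -2)) = Add(295, Mul(Rational(1, 10), -2)) = Add(295, Rational(-1, 5)) = Rational(1474, 5))
Add(Mul(Mul(-1, -475553), Pow(175400, -1)), Mul(193042, Pow(Function('u')(621), -1))) = Add(Mul(Mul(-1, -475553), Pow(175400, -1)), Mul(193042, Pow(Rational(1474, 5), -1))) = Add(Mul(475553, Rational(1, 175400)), Mul(193042, Rational(5, 1474))) = Add(Rational(475553, 175400), Rational(482605, 737)) = Rational(84999399561, 129269800)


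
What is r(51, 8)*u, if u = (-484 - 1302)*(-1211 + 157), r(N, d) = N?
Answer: 96004644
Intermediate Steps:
u = 1882444 (u = -1786*(-1054) = 1882444)
r(51, 8)*u = 51*1882444 = 96004644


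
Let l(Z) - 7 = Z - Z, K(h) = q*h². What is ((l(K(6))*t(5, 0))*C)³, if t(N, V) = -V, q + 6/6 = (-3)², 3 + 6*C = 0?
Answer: 0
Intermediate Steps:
C = -½ (C = -½ + (⅙)*0 = -½ + 0 = -½ ≈ -0.50000)
q = 8 (q = -1 + (-3)² = -1 + 9 = 8)
K(h) = 8*h²
l(Z) = 7 (l(Z) = 7 + (Z - Z) = 7 + 0 = 7)
((l(K(6))*t(5, 0))*C)³ = ((7*(-1*0))*(-½))³ = ((7*0)*(-½))³ = (0*(-½))³ = 0³ = 0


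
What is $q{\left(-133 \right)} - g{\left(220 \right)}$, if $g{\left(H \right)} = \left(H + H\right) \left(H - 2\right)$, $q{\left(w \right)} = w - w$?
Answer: $-95920$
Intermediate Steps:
$q{\left(w \right)} = 0$
$g{\left(H \right)} = 2 H \left(-2 + H\right)$
$q{\left(-133 \right)} - g{\left(220 \right)} = 0 - 2 \cdot 220 \left(-2 + 220\right) = 0 - 2 \cdot 220 \cdot 218 = 0 - 95920 = -95920$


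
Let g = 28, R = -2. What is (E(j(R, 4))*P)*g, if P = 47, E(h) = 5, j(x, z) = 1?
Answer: 6580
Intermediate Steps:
(E(j(R, 4))*P)*g = (5*47)*28 = 235*28 = 6580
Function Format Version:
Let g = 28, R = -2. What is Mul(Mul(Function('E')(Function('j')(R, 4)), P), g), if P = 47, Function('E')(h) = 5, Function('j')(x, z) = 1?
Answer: 6580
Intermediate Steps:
Mul(Mul(Function('E')(Function('j')(R, 4)), P), g) = Mul(Mul(5, 47), 28) = Mul(235, 28) = 6580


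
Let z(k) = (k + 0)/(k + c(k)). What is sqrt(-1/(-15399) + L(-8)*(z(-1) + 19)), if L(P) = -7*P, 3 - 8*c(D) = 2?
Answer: sqrt(29720194903)/5133 ≈ 33.586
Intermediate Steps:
c(D) = 1/8 (c(D) = 3/8 - 1/8*2 = 3/8 - 1/4 = 1/8)
z(k) = k/(1/8 + k) (z(k) = (k + 0)/(k + 1/8) = k/(1/8 + k))
sqrt(-1/(-15399) + L(-8)*(z(-1) + 19)) = sqrt(-1/(-15399) + (-7*(-8))*(8*(-1)/(1 + 8*(-1)) + 19)) = sqrt(-1*(-1/15399) + 56*(8*(-1)/(1 - 8) + 19)) = sqrt(1/15399 + 56*(8*(-1)/(-7) + 19)) = sqrt(1/15399 + 56*(8*(-1)*(-1/7) + 19)) = sqrt(1/15399 + 56*(8/7 + 19)) = sqrt(1/15399 + 56*(141/7)) = sqrt(1/15399 + 1128) = sqrt(17370073/15399) = sqrt(29720194903)/5133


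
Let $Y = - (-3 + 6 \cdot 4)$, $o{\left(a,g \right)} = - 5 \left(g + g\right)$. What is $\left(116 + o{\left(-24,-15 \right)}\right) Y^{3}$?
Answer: $-2463426$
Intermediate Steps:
$o{\left(a,g \right)} = - 10 g$ ($o{\left(a,g \right)} = - 5 \cdot 2 g = - 10 g$)
$Y = -21$ ($Y = - (-3 + 24) = \left(-1\right) 21 = -21$)
$\left(116 + o{\left(-24,-15 \right)}\right) Y^{3} = \left(116 - -150\right) \left(-21\right)^{3} = \left(116 + 150\right) \left(-9261\right) = 266 \left(-9261\right) = -2463426$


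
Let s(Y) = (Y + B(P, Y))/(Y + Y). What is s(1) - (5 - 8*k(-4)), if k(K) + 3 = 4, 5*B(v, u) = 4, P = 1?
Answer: 39/10 ≈ 3.9000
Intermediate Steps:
B(v, u) = ⅘ (B(v, u) = (⅕)*4 = ⅘)
k(K) = 1 (k(K) = -3 + 4 = 1)
s(Y) = (⅘ + Y)/(2*Y) (s(Y) = (Y + ⅘)/(Y + Y) = (⅘ + Y)/((2*Y)) = (⅘ + Y)*(1/(2*Y)) = (⅘ + Y)/(2*Y))
s(1) - (5 - 8*k(-4)) = (⅒)*(4 + 5*1)/1 - (5 - 8*1) = (⅒)*1*(4 + 5) - (5 - 8) = (⅒)*1*9 - 1*(-3) = 9/10 + 3 = 39/10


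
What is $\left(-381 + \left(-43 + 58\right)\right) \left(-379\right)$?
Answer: $138714$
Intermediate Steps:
$\left(-381 + \left(-43 + 58\right)\right) \left(-379\right) = \left(-381 + 15\right) \left(-379\right) = \left(-366\right) \left(-379\right) = 138714$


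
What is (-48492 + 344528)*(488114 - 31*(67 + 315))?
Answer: 140993657792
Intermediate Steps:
(-48492 + 344528)*(488114 - 31*(67 + 315)) = 296036*(488114 - 31*382) = 296036*(488114 - 11842) = 296036*476272 = 140993657792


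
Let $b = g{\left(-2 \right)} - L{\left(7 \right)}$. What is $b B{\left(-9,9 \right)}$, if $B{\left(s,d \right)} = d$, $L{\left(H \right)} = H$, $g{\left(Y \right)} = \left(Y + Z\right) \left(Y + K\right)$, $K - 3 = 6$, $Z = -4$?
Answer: $-441$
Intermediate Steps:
$K = 9$ ($K = 3 + 6 = 9$)
$g{\left(Y \right)} = \left(-4 + Y\right) \left(9 + Y\right)$ ($g{\left(Y \right)} = \left(Y - 4\right) \left(Y + 9\right) = \left(-4 + Y\right) \left(9 + Y\right)$)
$b = -49$ ($b = \left(-36 + \left(-2\right)^{2} + 5 \left(-2\right)\right) - 7 = \left(-36 + 4 - 10\right) - 7 = -42 - 7 = -49$)
$b B{\left(-9,9 \right)} = \left(-49\right) 9 = -441$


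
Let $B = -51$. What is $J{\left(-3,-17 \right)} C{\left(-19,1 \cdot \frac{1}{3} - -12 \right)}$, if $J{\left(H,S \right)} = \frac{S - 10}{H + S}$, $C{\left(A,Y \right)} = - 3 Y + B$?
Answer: $- \frac{594}{5} \approx -118.8$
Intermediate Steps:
$C{\left(A,Y \right)} = -51 - 3 Y$ ($C{\left(A,Y \right)} = - 3 Y - 51 = -51 - 3 Y$)
$J{\left(H,S \right)} = \frac{-10 + S}{H + S}$
$J{\left(-3,-17 \right)} C{\left(-19,1 \cdot \frac{1}{3} - -12 \right)} = \frac{-10 - 17}{-3 - 17} \left(-51 - 3 \left(1 \cdot \frac{1}{3} - -12\right)\right) = \frac{1}{-20} \left(-27\right) \left(-51 - 3 \left(1 \cdot \frac{1}{3} + 12\right)\right) = \left(- \frac{1}{20}\right) \left(-27\right) \left(-51 - 3 \left(\frac{1}{3} + 12\right)\right) = \frac{27 \left(-51 - 37\right)}{20} = \frac{27}{20} \left(-88\right) = - \frac{594}{5}$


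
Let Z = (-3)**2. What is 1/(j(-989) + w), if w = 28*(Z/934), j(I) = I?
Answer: -467/461737 ≈ -0.0010114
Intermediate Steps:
Z = 9
w = 126/467 (w = 28*(9/934) = 126/467 ≈ 0.26981)
1/(j(-989) + w) = 1/(-989 + 126/467) = 1/(-461737/467) = -467/461737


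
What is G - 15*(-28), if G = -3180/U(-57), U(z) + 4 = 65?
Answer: 22440/61 ≈ 367.87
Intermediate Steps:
U(z) = 61 (U(z) = -4 + 65 = 61)
G = -3180/61 ≈ -52.131
G - 15*(-28) = -3180/61 - 15*(-28) = -3180/61 + 420 = 22440/61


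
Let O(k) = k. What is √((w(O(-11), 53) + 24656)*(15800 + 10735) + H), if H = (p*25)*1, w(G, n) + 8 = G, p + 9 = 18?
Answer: 2*√163435755 ≈ 25568.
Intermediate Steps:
p = 9 (p = -9 + 18 = 9)
w(G, n) = -8 + G
H = 225 (H = (9*25)*1 = 225*1 = 225)
√((w(O(-11), 53) + 24656)*(15800 + 10735) + H) = √(((-8 - 11) + 24656)*(15800 + 10735) + 225) = √((-19 + 24656)*26535 + 225) = √(24637*26535 + 225) = √(653742795 + 225) = √653743020 = 2*√163435755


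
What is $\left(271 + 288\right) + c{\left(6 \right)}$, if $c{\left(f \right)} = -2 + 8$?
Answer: $565$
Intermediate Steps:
$c{\left(f \right)} = 6$
$\left(271 + 288\right) + c{\left(6 \right)} = \left(271 + 288\right) + 6 = 559 + 6 = 565$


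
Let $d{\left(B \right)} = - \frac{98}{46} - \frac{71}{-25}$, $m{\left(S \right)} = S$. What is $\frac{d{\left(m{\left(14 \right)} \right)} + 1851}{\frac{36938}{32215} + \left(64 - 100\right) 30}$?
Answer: $- \frac{6860074719}{3996855130} \approx -1.7164$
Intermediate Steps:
$d{\left(B \right)} = \frac{408}{575}$ ($d{\left(B \right)} = \left(-98\right) \frac{1}{46} - - \frac{71}{25} = - \frac{49}{23} + \frac{71}{25} = \frac{408}{575}$)
$\frac{d{\left(m{\left(14 \right)} \right)} + 1851}{\frac{36938}{32215} + \left(64 - 100\right) 30} = \frac{\frac{408}{575} + 1851}{\frac{36938}{32215} + \left(64 - 100\right) 30} = \frac{1064733}{575 \left(36938 \cdot \frac{1}{32215} - 1080\right)} = \frac{1064733}{575 \left(\frac{36938}{32215} - 1080\right)} = \frac{1064733}{575 \left(- \frac{34755262}{32215}\right)} = \frac{1064733}{575} \left(- \frac{32215}{34755262}\right) = - \frac{6860074719}{3996855130}$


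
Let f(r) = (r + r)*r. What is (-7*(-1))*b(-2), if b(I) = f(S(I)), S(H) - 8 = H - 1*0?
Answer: 504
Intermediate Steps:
S(H) = 8 + H (S(H) = 8 + (H - 1*0) = 8 + (H + 0) = 8 + H)
f(r) = 2*r² (f(r) = (2*r)*r = 2*r²)
b(I) = 2*(8 + I)²
(-7*(-1))*b(-2) = (-7*(-1))*(2*(8 - 2)²) = 7*(2*6²) = 7*(2*36) = 7*72 = 504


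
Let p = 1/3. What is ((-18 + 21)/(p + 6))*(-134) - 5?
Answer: -1301/19 ≈ -68.474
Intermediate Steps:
p = ⅓ ≈ 0.33333
((-18 + 21)/(p + 6))*(-134) - 5 = ((-18 + 21)/(⅓ + 6))*(-134) - 5 = (3/(19/3))*(-134) - 5 = (3*(3/19))*(-134) - 5 = (9/19)*(-134) - 5 = -1206/19 - 5 = -1301/19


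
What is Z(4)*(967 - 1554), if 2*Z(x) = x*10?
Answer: -11740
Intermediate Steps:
Z(x) = 5*x (Z(x) = (x*10)/2 = (10*x)/2 = 5*x)
Z(4)*(967 - 1554) = (5*4)*(967 - 1554) = 20*(-587) = -11740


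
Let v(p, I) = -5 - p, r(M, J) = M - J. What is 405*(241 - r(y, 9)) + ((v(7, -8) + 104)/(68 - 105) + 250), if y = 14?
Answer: 3545618/37 ≈ 95828.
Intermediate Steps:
405*(241 - r(y, 9)) + ((v(7, -8) + 104)/(68 - 105) + 250) = 405*(241 - (14 - 1*9)) + (((-5 - 1*7) + 104)/(68 - 105) + 250) = 405*(241 - (14 - 9)) + (((-5 - 7) + 104)/(-37) + 250) = 405*(241 - 1*5) + ((-12 + 104)*(-1/37) + 250) = 405*(241 - 5) + (92*(-1/37) + 250) = 405*236 + (-92/37 + 250) = 95580 + 9158/37 = 3545618/37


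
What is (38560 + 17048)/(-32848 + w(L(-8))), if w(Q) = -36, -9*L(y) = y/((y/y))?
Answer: -13902/8221 ≈ -1.6910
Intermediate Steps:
L(y) = -y/9 (L(y) = -y/(9*(y/y)) = -y/(9*1) = -y/9)
(38560 + 17048)/(-32848 + w(L(-8))) = (38560 + 17048)/(-32848 - 36) = 55608/(-32884) = 55608*(-1/32884) = -13902/8221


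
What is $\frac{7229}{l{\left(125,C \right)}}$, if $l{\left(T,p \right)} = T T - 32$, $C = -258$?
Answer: $\frac{7229}{15593} \approx 0.46361$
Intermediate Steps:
$l{\left(T,p \right)} = -32 + T^{2}$ ($l{\left(T,p \right)} = T^{2} - 32 = -32 + T^{2}$)
$\frac{7229}{l{\left(125,C \right)}} = \frac{7229}{-32 + 125^{2}} = \frac{7229}{-32 + 15625} = \frac{7229}{15593}$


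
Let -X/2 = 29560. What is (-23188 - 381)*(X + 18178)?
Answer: 964961998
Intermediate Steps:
X = -59120 (X = -2*29560 = -59120)
(-23188 - 381)*(X + 18178) = (-23188 - 381)*(-59120 + 18178) = -23569*(-40942) = 964961998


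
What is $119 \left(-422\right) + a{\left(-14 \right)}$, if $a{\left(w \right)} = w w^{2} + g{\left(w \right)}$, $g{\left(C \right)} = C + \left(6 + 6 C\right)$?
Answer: $-53054$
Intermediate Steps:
$g{\left(C \right)} = 6 + 7 C$
$a{\left(w \right)} = 6 + w^{3} + 7 w$ ($a{\left(w \right)} = w w^{2} + \left(6 + 7 w\right) = w^{3} + \left(6 + 7 w\right) = 6 + w^{3} + 7 w$)
$119 \left(-422\right) + a{\left(-14 \right)} = 119 \left(-422\right) + \left(6 + \left(-14\right)^{3} + 7 \left(-14\right)\right) = -50218 - 2836 = -53054$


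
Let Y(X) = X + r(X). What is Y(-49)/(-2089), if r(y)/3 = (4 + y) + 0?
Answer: 184/2089 ≈ 0.088080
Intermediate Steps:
r(y) = 12 + 3*y (r(y) = 3*((4 + y) + 0) = 3*(4 + y) = 12 + 3*y)
Y(X) = 12 + 4*X (Y(X) = X + (12 + 3*X) = 12 + 4*X)
Y(-49)/(-2089) = (12 + 4*(-49))/(-2089) = (12 - 196)*(-1/2089) = -184*(-1/2089) = 184/2089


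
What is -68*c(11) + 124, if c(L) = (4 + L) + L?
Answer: -1644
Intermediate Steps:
c(L) = 4 + 2*L
-68*c(11) + 124 = -68*(4 + 2*11) + 124 = -68*(4 + 22) + 124 = -68*26 + 124 = -1768 + 124 = -1644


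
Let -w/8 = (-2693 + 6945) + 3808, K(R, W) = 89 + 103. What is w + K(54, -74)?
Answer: -64288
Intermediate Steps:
K(R, W) = 192
w = -64480 (w = -8*((-2693 + 6945) + 3808) = -8*(4252 + 3808) = -8*8060 = -64480)
w + K(54, -74) = -64480 + 192 = -64288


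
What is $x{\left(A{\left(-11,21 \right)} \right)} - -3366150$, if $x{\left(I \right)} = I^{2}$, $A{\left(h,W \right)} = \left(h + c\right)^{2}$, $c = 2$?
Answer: $3372711$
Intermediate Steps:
$A{\left(h,W \right)} = \left(2 + h\right)^{2}$ ($A{\left(h,W \right)} = \left(h + 2\right)^{2} = \left(2 + h\right)^{2}$)
$x{\left(A{\left(-11,21 \right)} \right)} - -3366150 = \left(\left(2 - 11\right)^{2}\right)^{2} - -3366150 = \left(\left(-9\right)^{2}\right)^{2} + 3366150 = 81^{2} + 3366150 = 6561 + 3366150 = 3372711$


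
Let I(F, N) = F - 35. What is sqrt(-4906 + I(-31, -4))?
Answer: 2*I*sqrt(1243) ≈ 70.512*I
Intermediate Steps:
I(F, N) = -35 + F
sqrt(-4906 + I(-31, -4)) = sqrt(-4906 + (-35 - 31)) = sqrt(-4906 - 66) = sqrt(-4972) = 2*I*sqrt(1243)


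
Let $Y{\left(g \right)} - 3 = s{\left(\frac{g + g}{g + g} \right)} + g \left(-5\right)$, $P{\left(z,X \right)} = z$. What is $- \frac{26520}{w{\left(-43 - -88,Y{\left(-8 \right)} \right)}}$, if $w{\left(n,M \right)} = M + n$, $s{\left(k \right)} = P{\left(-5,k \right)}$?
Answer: $- \frac{26520}{83} \approx -319.52$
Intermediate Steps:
$s{\left(k \right)} = -5$
$Y{\left(g \right)} = -2 - 5 g$ ($Y{\left(g \right)} = 3 + \left(-5 + g \left(-5\right)\right) = 3 - \left(5 + 5 g\right) = -2 - 5 g$)
$- \frac{26520}{w{\left(-43 - -88,Y{\left(-8 \right)} \right)}} = - \frac{26520}{\left(-2 - -40\right) - -45} = - \frac{26520}{\left(-2 + 40\right) + \left(-43 + 88\right)} = - \frac{26520}{38 + 45} = - \frac{26520}{83}$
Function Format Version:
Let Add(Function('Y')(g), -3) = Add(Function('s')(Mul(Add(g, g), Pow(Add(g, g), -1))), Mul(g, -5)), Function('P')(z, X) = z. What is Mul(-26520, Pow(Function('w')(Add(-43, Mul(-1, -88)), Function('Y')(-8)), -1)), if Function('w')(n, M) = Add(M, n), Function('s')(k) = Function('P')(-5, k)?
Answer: Rational(-26520, 83) ≈ -319.52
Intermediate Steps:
Function('s')(k) = -5
Function('Y')(g) = Add(-2, Mul(-5, g)) (Function('Y')(g) = Add(3, Add(-5, Mul(g, -5))) = Add(3, Add(-5, Mul(-5, g))) = Add(-2, Mul(-5, g)))
Mul(-26520, Pow(Function('w')(Add(-43, Mul(-1, -88)), Function('Y')(-8)), -1)) = Mul(-26520, Pow(Add(Add(-2, Mul(-5, -8)), Add(-43, Mul(-1, -88))), -1)) = Mul(-26520, Pow(Add(Add(-2, 40), Add(-43, 88)), -1)) = Mul(-26520, Pow(Add(38, 45), -1)) = Mul(-26520, Pow(83, -1)) = Mul(-26520, Rational(1, 83)) = Rational(-26520, 83)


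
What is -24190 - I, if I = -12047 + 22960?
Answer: -35103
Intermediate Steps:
I = 10913
-24190 - I = -24190 - 1*10913 = -24190 - 10913 = -35103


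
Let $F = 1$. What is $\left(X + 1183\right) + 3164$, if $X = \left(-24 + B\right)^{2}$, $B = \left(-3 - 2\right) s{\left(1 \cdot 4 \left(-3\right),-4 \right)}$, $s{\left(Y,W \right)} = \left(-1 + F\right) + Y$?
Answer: $5643$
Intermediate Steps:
$s{\left(Y,W \right)} = Y$ ($s{\left(Y,W \right)} = \left(-1 + 1\right) + Y = 0 + Y = Y$)
$B = 60$ ($B = \left(-3 - 2\right) 1 \cdot 4 \left(-3\right) = - 5 \cdot 4 \left(-3\right) = \left(-5\right) \left(-12\right) = 60$)
$X = 1296$ ($X = \left(-24 + 60\right)^{2} = 36^{2} = 1296$)
$\left(X + 1183\right) + 3164 = \left(1296 + 1183\right) + 3164 = 2479 + 3164 = 5643$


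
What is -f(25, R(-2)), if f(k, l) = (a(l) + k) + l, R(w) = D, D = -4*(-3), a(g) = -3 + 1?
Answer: -35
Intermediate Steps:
a(g) = -2
D = 12
R(w) = 12
f(k, l) = -2 + k + l (f(k, l) = (-2 + k) + l = -2 + k + l)
-f(25, R(-2)) = -(-2 + 25 + 12) = -1*35 = -35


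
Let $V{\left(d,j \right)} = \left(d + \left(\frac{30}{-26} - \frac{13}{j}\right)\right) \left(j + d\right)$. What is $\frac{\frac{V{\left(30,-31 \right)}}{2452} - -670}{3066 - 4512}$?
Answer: $- \frac{110342121}{238145596} \approx -0.46334$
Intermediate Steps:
$V{\left(d,j \right)} = \left(d + j\right) \left(- \frac{15}{13} + d - \frac{13}{j}\right)$ ($V{\left(d,j \right)} = \left(d + \left(30 \left(- \frac{1}{26}\right) - \frac{13}{j}\right)\right) \left(d + j\right) = \left(d - \left(\frac{15}{13} + \frac{13}{j}\right)\right) \left(d + j\right) = \left(- \frac{15}{13} + d - \frac{13}{j}\right) \left(d + j\right) = \left(d + j\right) \left(- \frac{15}{13} + d - \frac{13}{j}\right)$)
$\frac{\frac{V{\left(30,-31 \right)}}{2452} - -670}{3066 - 4512} = \frac{\frac{-13 + 30^{2} - \frac{450}{13} - - \frac{465}{13} + 30 \left(-31\right) - \frac{390}{-31}}{2452} - -670}{3066 - 4512} = \frac{\left(-13 + 900 - \frac{450}{13} + \frac{465}{13} - 930 - 390 \left(- \frac{1}{31}\right)\right) \frac{1}{2452} + \left(693 - 23\right)}{-1446} = \left(\left(-13 + 900 - \frac{450}{13} + \frac{465}{13} - 930 + \frac{390}{31}\right) \frac{1}{2452} + 670\right) \left(- \frac{1}{1446}\right) = \left(\left(- \frac{11794}{403}\right) \frac{1}{2452} + 670\right) \left(- \frac{1}{1446}\right) = \left(- \frac{5897}{494078} + 670\right) \left(- \frac{1}{1446}\right) = \frac{331026363}{494078} \left(- \frac{1}{1446}\right) = - \frac{110342121}{238145596}$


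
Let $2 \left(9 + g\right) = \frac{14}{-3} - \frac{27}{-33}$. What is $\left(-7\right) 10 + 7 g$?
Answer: $- \frac{9667}{66} \approx -146.47$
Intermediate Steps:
$g = - \frac{721}{66}$ ($g = -9 + \frac{\frac{14}{-3} - \frac{27}{-33}}{2} = -9 + \frac{14 \left(- \frac{1}{3}\right) - - \frac{9}{11}}{2} = -9 + \frac{- \frac{14}{3} + \frac{9}{11}}{2} = -9 + \frac{1}{2} \left(- \frac{127}{33}\right) = -9 - \frac{127}{66} = - \frac{721}{66} \approx -10.924$)
$\left(-7\right) 10 + 7 g = \left(-7\right) 10 + 7 \left(- \frac{721}{66}\right) = -70 - \frac{5047}{66} = - \frac{9667}{66}$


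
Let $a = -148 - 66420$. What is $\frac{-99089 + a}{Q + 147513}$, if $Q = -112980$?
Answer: $- \frac{55219}{11511} \approx -4.7971$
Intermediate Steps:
$a = -66568$ ($a = -148 - 66420 = -66568$)
$\frac{-99089 + a}{Q + 147513} = \frac{-99089 - 66568}{-112980 + 147513} = - \frac{165657}{34533} = \left(-165657\right) \frac{1}{34533} = - \frac{55219}{11511}$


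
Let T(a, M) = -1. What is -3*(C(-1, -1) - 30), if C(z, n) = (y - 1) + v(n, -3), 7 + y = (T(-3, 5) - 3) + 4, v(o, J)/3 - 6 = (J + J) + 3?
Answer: 87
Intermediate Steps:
v(o, J) = 27 + 6*J (v(o, J) = 18 + 3*((J + J) + 3) = 18 + 3*(2*J + 3) = 18 + 3*(3 + 2*J) = 18 + (9 + 6*J) = 27 + 6*J)
y = -7 (y = -7 + ((-1 - 3) + 4) = -7 + (-4 + 4) = -7 + 0 = -7)
C(z, n) = 1 (C(z, n) = (-7 - 1) + (27 + 6*(-3)) = -8 + (27 - 18) = -8 + 9 = 1)
-3*(C(-1, -1) - 30) = -3*(1 - 30) = -3*(-29) = 87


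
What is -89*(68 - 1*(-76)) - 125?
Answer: -12941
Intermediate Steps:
-89*(68 - 1*(-76)) - 125 = -89*(68 + 76) - 125 = -89*144 - 125 = -12816 - 125 = -12941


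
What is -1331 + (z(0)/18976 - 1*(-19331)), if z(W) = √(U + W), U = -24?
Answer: 18000 + I*√6/9488 ≈ 18000.0 + 0.00025817*I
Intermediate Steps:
z(W) = √(-24 + W)
-1331 + (z(0)/18976 - 1*(-19331)) = -1331 + (√(-24 + 0)/18976 - 1*(-19331)) = -1331 + (√(-24)*(1/18976) + 19331) = -1331 + ((2*I*√6)*(1/18976) + 19331) = -1331 + (I*√6/9488 + 19331) = -1331 + (19331 + I*√6/9488) = 18000 + I*√6/9488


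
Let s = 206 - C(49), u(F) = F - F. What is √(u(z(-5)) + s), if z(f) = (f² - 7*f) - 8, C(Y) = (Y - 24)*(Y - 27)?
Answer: 2*I*√86 ≈ 18.547*I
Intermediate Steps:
C(Y) = (-27 + Y)*(-24 + Y) (C(Y) = (-24 + Y)*(-27 + Y) = (-27 + Y)*(-24 + Y))
z(f) = -8 + f² - 7*f
u(F) = 0
s = -344 (s = 206 - (648 + 49² - 51*49) = 206 - (648 + 2401 - 2499) = 206 - 1*550 = 206 - 550 = -344)
√(u(z(-5)) + s) = √(0 - 344) = √(-344) = 2*I*√86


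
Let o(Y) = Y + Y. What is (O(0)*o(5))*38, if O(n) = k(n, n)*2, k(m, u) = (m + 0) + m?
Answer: 0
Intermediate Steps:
k(m, u) = 2*m (k(m, u) = m + m = 2*m)
o(Y) = 2*Y
O(n) = 4*n (O(n) = (2*n)*2 = 4*n)
(O(0)*o(5))*38 = ((4*0)*(2*5))*38 = (0*10)*38 = 0*38 = 0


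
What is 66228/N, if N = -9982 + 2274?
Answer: -16557/1927 ≈ -8.5921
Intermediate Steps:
N = -7708
66228/N = 66228/(-7708) = 66228*(-1/7708) = -16557/1927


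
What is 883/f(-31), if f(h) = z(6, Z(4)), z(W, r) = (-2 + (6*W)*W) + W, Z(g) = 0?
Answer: 883/220 ≈ 4.0136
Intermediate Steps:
z(W, r) = -2 + W + 6*W**2 (z(W, r) = (-2 + 6*W**2) + W = -2 + W + 6*W**2)
f(h) = 220 (f(h) = -2 + 6 + 6*6**2 = -2 + 6 + 6*36 = -2 + 6 + 216 = 220)
883/f(-31) = 883/220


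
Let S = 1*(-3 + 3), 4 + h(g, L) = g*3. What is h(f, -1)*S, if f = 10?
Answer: 0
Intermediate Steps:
h(g, L) = -4 + 3*g (h(g, L) = -4 + g*3 = -4 + 3*g)
S = 0 (S = 1*0 = 0)
h(f, -1)*S = (-4 + 3*10)*0 = (-4 + 30)*0 = 26*0 = 0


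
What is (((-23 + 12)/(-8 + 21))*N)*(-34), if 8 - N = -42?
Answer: 18700/13 ≈ 1438.5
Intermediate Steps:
N = 50 (N = 8 - 1*(-42) = 8 + 42 = 50)
(((-23 + 12)/(-8 + 21))*N)*(-34) = (((-23 + 12)/(-8 + 21))*50)*(-34) = (-11/13*50)*(-34) = (-11*1/13*50)*(-34) = -11/13*50*(-34) = -550/13*(-34) = 18700/13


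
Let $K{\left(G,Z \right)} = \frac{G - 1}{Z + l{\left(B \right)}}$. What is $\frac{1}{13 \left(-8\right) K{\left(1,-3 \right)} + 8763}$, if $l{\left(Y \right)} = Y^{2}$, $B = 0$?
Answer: $\frac{1}{8763} \approx 0.00011412$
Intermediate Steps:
$K{\left(G,Z \right)} = \frac{-1 + G}{Z}$ ($K{\left(G,Z \right)} = \frac{G - 1}{Z + 0^{2}} = \frac{-1 + G}{Z + 0} = \frac{-1 + G}{Z}$)
$\frac{1}{13 \left(-8\right) K{\left(1,-3 \right)} + 8763} = \frac{1}{13 \left(-8\right) \frac{-1 + 1}{-3} + 8763} = \frac{1}{- 104 \left(\left(- \frac{1}{3}\right) 0\right) + 8763} = \frac{1}{\left(-104\right) 0 + 8763} = \frac{1}{0 + 8763} = \frac{1}{8763}$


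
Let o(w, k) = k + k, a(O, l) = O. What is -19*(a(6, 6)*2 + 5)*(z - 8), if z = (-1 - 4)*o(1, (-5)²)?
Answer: 83334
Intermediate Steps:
o(w, k) = 2*k
z = -250 (z = (-1 - 4)*(2*(-5)²) = -10*25 = -5*50 = -250)
-19*(a(6, 6)*2 + 5)*(z - 8) = -19*(6*2 + 5)*(-250 - 8) = -19*(12 + 5)*(-258) = -323*(-258) = -19*(-4386) = 83334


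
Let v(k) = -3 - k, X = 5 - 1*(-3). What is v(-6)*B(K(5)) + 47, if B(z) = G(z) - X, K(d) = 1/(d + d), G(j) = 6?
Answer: 41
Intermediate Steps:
X = 8 (X = 5 + 3 = 8)
K(d) = 1/(2*d)
B(z) = -2 (B(z) = 6 - 1*8 = 6 - 8 = -2)
v(-6)*B(K(5)) + 47 = (-3 - 1*(-6))*(-2) + 47 = (-3 + 6)*(-2) + 47 = 3*(-2) + 47 = -6 + 47 = 41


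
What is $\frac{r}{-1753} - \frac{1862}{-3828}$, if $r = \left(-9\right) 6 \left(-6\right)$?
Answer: $\frac{1011907}{3355242} \approx 0.30159$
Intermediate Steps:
$r = 324$ ($r = \left(-54\right) \left(-6\right) = 324$)
$\frac{r}{-1753} - \frac{1862}{-3828} = \frac{324}{-1753} - \frac{1862}{-3828} = 324 \left(- \frac{1}{1753}\right) - - \frac{931}{1914} = - \frac{324}{1753} + \frac{931}{1914} = \frac{1011907}{3355242}$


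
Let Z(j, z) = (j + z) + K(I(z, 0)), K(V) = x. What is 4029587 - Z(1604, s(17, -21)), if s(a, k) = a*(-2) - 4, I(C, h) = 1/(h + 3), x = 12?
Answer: 4028009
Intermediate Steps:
I(C, h) = 1/(3 + h)
K(V) = 12
s(a, k) = -4 - 2*a (s(a, k) = -2*a - 4 = -4 - 2*a)
Z(j, z) = 12 + j + z (Z(j, z) = (j + z) + 12 = 12 + j + z)
4029587 - Z(1604, s(17, -21)) = 4029587 - (12 + 1604 + (-4 - 2*17)) = 4029587 - (12 + 1604 + (-4 - 34)) = 4029587 - (12 + 1604 - 38) = 4029587 - 1*1578 = 4029587 - 1578 = 4028009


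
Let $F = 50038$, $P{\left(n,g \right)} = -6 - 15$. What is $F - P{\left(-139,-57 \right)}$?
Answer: $50059$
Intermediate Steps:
$P{\left(n,g \right)} = -21$ ($P{\left(n,g \right)} = -6 - 15 = -21$)
$F - P{\left(-139,-57 \right)} = 50038 - -21 = 50038 + 21 = 50059$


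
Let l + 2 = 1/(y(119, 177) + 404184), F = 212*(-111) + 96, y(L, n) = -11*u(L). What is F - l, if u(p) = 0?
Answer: -9471647857/404184 ≈ -23434.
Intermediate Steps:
y(L, n) = 0 (y(L, n) = -11*0 = 0)
F = -23436 (F = -23532 + 96 = -23436)
l = -808367/404184 (l = -2 + 1/(0 + 404184) = -2 + 1/404184 = -808367/404184 ≈ -2.0000)
F - l = -23436 - 1*(-808367/404184) = -23436 + 808367/404184 = -9471647857/404184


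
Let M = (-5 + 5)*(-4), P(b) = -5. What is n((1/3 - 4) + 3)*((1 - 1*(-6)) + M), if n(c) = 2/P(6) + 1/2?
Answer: 7/10 ≈ 0.70000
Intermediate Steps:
M = 0 (M = 0*(-4) = 0)
n(c) = ⅒ (n(c) = 2/(-5) + 1/2 = 2*(-⅕) + 1*(½) = -⅖ + ½ = ⅒)
n((1/3 - 4) + 3)*((1 - 1*(-6)) + M) = ((1 - 1*(-6)) + 0)/10 = ((1 + 6) + 0)/10 = (7 + 0)/10 = (⅒)*7 = 7/10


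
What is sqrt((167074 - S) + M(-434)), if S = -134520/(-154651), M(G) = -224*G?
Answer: sqrt(6320985102033770)/154651 ≈ 514.09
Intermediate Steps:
S = 134520/154651 (S = -134520*(-1/154651) = 134520/154651 ≈ 0.86983)
sqrt((167074 - S) + M(-434)) = sqrt((167074 - 1*134520/154651) - 224*(-434)) = sqrt((167074 - 134520/154651) + 97216) = sqrt(25838026654/154651 + 97216) = sqrt(40872578270/154651) = sqrt(6320985102033770)/154651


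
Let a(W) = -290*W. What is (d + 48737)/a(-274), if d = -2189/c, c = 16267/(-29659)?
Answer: 85772833/129257582 ≈ 0.66358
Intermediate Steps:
c = -16267/29659 (c = 16267*(-1/29659) = -16267/29659 ≈ -0.54847)
d = 64923551/16267 (d = -2189/(-16267/29659) = -2189*(-29659/16267) = 64923551/16267 ≈ 3991.1)
(d + 48737)/a(-274) = (64923551/16267 + 48737)/((-290*(-274))) = (857728330/16267)/79460 = (857728330/16267)*(1/79460) = 85772833/129257582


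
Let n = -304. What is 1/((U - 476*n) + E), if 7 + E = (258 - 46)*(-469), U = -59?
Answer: 1/45210 ≈ 2.2119e-5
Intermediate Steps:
E = -99435 (E = -7 + (258 - 46)*(-469) = -7 + 212*(-469) = -7 - 99428 = -99435)
1/((U - 476*n) + E) = 1/((-59 - 476*(-304)) - 99435) = 1/((-59 + 144704) - 99435) = 1/(144645 - 99435) = 1/45210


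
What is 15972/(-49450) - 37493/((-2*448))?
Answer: 919858969/22153600 ≈ 41.522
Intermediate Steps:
15972/(-49450) - 37493/((-2*448)) = 15972*(-1/49450) - 37493/(-896) = -7986/24725 - 37493*(-1/896) = -7986/24725 + 37493/896 = 919858969/22153600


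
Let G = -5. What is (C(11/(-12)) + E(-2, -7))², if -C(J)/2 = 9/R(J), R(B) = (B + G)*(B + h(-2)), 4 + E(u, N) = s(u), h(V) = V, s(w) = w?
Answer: 306320004/6175225 ≈ 49.605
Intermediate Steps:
E(u, N) = -4 + u
R(B) = (-5 + B)*(-2 + B) (R(B) = (B - 5)*(B - 2) = (-5 + B)*(-2 + B))
C(J) = -18/(10 + J² - 7*J)
(C(11/(-12)) + E(-2, -7))² = (-18/(10 + (11/(-12))² - 77/(-12)) + (-4 - 2))² = (-18/(10 + (11*(-1/12))² - 77*(-1)/12) - 6)² = (-18/(10 + (-11/12)² - 7*(-11/12)) - 6)² = (-18/(10 + 121/144 + 77/12) - 6)² = (-18/2485/144 - 6)² = (-18*144/2485 - 6)² = (-2592/2485 - 6)² = (-17502/2485)² = 306320004/6175225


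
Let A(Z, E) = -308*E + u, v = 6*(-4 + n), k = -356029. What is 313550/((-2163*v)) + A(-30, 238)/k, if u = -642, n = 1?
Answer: 57255953257/6930816543 ≈ 8.2611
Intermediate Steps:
v = -18 (v = 6*(-4 + 1) = 6*(-3) = -18)
A(Z, E) = -642 - 308*E (A(Z, E) = -308*E - 642 = -642 - 308*E)
313550/((-2163*v)) + A(-30, 238)/k = 313550/((-2163*(-18))) + (-642 - 308*238)/(-356029) = 313550/38934 + (-642 - 73304)*(-1/356029) = 313550*(1/38934) - 73946*(-1/356029) = 156775/19467 + 73946/356029 = 57255953257/6930816543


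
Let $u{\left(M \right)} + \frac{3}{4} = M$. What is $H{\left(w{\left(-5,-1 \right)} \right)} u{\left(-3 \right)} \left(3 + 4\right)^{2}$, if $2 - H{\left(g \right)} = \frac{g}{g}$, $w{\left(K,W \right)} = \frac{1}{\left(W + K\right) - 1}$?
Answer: $- \frac{735}{4} \approx -183.75$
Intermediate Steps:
$u{\left(M \right)} = - \frac{3}{4} + M$
$w{\left(K,W \right)} = \frac{1}{-1 + K + W}$ ($w{\left(K,W \right)} = \frac{1}{\left(K + W\right) - 1} = \frac{1}{-1 + K + W}$)
$H{\left(g \right)} = 1$ ($H{\left(g \right)} = 2 - \frac{g}{g} = 2 - 1 = 1$)
$H{\left(w{\left(-5,-1 \right)} \right)} u{\left(-3 \right)} \left(3 + 4\right)^{2} = 1 \left(- \frac{3}{4} - 3\right) \left(3 + 4\right)^{2} = 1 \left(- \frac{15}{4}\right) 7^{2} = \left(- \frac{15}{4}\right) 49 = - \frac{735}{4}$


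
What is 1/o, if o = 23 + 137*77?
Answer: 1/10572 ≈ 9.4589e-5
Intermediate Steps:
o = 10572 (o = 23 + 10549 = 10572)
1/o = 1/10572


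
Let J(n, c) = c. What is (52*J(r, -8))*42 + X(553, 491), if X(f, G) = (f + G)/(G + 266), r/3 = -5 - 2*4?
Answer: -13225260/757 ≈ -17471.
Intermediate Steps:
r = -39 (r = 3*(-5 - 2*4) = 3*(-5 - 8) = 3*(-13) = -39)
X(f, G) = (G + f)/(266 + G)
(52*J(r, -8))*42 + X(553, 491) = (52*(-8))*42 + (491 + 553)/(266 + 491) = -416*42 + 1044/757 = -17472 + (1/757)*1044 = -17472 + 1044/757 = -13225260/757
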